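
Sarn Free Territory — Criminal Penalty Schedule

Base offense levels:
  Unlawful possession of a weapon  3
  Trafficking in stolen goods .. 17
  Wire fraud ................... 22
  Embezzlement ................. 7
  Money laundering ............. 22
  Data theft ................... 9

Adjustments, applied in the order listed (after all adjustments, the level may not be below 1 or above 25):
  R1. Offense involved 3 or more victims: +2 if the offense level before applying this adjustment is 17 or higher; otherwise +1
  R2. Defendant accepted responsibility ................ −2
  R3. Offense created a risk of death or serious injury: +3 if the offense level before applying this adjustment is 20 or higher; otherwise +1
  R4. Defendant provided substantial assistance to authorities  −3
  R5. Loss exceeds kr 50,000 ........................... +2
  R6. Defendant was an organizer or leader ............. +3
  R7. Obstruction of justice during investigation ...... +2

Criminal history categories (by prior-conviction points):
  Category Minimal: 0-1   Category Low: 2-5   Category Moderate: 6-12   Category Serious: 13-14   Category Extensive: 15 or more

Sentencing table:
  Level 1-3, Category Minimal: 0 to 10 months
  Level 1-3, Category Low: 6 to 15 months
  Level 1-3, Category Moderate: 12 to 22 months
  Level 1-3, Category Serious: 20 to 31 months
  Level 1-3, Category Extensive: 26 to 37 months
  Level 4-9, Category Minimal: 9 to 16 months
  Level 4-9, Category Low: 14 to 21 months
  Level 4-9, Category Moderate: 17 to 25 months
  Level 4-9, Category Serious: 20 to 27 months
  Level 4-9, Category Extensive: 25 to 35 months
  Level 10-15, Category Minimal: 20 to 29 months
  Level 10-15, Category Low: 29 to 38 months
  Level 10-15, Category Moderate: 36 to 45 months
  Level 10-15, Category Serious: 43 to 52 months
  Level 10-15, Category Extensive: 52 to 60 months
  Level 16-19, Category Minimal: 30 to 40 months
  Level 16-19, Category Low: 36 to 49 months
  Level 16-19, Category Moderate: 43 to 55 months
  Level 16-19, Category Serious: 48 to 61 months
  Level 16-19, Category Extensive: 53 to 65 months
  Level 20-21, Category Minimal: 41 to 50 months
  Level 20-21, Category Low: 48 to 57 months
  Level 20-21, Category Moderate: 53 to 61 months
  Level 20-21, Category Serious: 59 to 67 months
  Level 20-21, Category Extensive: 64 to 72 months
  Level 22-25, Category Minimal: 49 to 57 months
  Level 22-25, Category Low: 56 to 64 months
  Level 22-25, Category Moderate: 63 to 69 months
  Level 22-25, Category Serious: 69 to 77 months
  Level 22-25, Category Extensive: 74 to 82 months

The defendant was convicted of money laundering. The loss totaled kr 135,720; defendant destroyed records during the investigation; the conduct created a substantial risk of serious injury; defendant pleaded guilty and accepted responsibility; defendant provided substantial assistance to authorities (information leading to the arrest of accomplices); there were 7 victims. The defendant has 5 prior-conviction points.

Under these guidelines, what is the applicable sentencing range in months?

Base offense level for money laundering: 22.
R1 applies (level before this adjustment is 22 ≥ 17, so +2): 22 + 2 = 24.
R2 applies: 24 − 2 = 22.
R3 applies (level before this adjustment is 22 ≥ 20, so +3): 22 + 3 = 25.
R4 applies: 25 − 3 = 22.
R5 applies: 22 + 2 = 24.
R7 applies: 24 + 2 = 26.
Level 26 exceeds the maximum of 25; capped at 25.
Final offense level: 25.
Criminal history: 5 prior points → Category Low (2-5).
Level 25 falls in the 22-25 band.
Grid: Level 22-25 × Category Low = 56-64 months.

56-64 months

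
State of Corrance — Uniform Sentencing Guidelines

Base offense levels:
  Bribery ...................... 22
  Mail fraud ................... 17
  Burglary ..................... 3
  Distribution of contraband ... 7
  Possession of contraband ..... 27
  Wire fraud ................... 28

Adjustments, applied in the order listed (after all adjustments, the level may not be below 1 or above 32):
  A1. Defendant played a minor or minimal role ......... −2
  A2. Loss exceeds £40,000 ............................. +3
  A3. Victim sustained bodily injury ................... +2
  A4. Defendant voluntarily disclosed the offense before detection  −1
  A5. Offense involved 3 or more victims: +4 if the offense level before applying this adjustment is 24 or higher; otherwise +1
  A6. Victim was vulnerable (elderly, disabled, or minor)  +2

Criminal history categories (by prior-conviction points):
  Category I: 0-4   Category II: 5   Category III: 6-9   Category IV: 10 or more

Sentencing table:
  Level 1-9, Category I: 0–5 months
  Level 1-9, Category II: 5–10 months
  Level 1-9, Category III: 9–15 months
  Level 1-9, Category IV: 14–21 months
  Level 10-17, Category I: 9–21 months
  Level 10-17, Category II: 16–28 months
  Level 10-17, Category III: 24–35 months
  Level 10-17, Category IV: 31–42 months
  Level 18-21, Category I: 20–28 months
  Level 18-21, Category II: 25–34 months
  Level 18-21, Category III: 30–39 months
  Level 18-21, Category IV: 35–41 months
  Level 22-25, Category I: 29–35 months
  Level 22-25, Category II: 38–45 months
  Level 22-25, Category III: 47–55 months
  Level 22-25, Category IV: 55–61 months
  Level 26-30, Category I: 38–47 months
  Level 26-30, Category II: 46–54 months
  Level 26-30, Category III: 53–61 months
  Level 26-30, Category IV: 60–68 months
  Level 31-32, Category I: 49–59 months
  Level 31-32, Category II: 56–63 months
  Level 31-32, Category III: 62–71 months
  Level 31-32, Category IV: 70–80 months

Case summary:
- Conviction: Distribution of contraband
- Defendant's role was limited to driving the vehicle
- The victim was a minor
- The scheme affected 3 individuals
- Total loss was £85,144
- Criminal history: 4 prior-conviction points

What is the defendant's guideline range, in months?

9-21 months

Base offense level for distribution of contraband: 7.
A1 applies: 7 − 2 = 5.
A2 applies: 5 + 3 = 8.
A3 does not apply.
A5 applies (level before this adjustment is 8 < 24, so +1): 8 + 1 = 9.
A6 applies: 9 + 2 = 11.
Final offense level: 11.
Criminal history: 4 prior points → Category I (0-4).
Level 11 falls in the 10-17 band.
Grid: Level 10-17 × Category I = 9-21 months.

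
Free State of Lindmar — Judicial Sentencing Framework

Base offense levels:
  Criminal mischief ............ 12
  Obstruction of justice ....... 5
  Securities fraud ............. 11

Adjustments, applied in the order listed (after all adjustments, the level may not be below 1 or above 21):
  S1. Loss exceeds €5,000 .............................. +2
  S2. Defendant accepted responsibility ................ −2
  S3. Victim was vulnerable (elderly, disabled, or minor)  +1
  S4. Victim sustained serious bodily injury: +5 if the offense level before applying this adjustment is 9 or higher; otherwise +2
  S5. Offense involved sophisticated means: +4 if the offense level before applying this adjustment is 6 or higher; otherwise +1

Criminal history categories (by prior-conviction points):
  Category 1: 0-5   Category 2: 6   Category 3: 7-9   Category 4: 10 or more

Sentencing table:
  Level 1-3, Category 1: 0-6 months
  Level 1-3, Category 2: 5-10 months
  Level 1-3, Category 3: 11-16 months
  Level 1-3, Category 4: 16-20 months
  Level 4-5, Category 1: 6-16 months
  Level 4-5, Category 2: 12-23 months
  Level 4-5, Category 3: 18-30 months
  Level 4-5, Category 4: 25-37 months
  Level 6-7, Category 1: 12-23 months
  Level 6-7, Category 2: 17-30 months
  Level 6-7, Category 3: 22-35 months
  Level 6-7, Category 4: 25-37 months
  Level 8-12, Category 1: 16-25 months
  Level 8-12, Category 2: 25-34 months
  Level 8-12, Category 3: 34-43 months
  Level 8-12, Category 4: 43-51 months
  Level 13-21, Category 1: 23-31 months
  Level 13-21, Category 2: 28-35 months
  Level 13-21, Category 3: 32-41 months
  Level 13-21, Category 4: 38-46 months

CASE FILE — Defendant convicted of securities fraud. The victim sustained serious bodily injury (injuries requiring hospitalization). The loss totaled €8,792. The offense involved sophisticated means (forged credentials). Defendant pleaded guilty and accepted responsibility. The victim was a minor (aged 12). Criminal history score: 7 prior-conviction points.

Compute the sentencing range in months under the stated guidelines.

Base offense level for securities fraud: 11.
S1 applies: 11 + 2 = 13.
S2 applies: 13 − 2 = 11.
S3 applies: 11 + 1 = 12.
S4 applies (level before this adjustment is 12 ≥ 9, so +5): 12 + 5 = 17.
S5 applies (level before this adjustment is 17 ≥ 6, so +4): 17 + 4 = 21.
Final offense level: 21.
Criminal history: 7 prior points → Category 3 (7-9).
Level 21 falls in the 13-21 band.
Grid: Level 13-21 × Category 3 = 32-41 months.

32-41 months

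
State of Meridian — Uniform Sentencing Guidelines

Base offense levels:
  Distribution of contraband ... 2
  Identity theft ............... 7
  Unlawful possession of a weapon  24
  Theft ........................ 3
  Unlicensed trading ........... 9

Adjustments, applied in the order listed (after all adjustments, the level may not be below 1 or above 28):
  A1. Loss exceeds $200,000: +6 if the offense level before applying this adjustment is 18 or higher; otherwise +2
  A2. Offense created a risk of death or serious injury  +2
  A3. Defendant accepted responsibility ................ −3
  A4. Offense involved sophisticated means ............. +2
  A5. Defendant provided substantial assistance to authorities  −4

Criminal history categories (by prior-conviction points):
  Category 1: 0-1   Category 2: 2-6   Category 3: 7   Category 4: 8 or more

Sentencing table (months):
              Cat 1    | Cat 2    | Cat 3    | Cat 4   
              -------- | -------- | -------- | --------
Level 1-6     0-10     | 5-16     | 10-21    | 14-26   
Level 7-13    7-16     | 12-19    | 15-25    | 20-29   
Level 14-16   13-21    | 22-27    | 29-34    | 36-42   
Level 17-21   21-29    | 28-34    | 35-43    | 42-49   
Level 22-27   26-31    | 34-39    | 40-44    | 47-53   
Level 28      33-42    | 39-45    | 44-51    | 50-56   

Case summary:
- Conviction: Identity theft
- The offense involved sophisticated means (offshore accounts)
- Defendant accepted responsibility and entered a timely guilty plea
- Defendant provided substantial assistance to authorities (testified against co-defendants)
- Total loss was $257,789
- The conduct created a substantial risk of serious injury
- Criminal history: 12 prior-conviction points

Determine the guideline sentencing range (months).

Base offense level for identity theft: 7.
A1 applies (level before this adjustment is 7 < 18, so +2): 7 + 2 = 9.
A2 applies: 9 + 2 = 11.
A3 applies: 11 − 3 = 8.
A4 applies: 8 + 2 = 10.
A5 applies: 10 − 4 = 6.
Final offense level: 6.
Criminal history: 12 prior points → Category 4 (8+).
Level 6 falls in the 1-6 band.
Grid: Level 1-6 × Category 4 = 14-26 months.

14-26 months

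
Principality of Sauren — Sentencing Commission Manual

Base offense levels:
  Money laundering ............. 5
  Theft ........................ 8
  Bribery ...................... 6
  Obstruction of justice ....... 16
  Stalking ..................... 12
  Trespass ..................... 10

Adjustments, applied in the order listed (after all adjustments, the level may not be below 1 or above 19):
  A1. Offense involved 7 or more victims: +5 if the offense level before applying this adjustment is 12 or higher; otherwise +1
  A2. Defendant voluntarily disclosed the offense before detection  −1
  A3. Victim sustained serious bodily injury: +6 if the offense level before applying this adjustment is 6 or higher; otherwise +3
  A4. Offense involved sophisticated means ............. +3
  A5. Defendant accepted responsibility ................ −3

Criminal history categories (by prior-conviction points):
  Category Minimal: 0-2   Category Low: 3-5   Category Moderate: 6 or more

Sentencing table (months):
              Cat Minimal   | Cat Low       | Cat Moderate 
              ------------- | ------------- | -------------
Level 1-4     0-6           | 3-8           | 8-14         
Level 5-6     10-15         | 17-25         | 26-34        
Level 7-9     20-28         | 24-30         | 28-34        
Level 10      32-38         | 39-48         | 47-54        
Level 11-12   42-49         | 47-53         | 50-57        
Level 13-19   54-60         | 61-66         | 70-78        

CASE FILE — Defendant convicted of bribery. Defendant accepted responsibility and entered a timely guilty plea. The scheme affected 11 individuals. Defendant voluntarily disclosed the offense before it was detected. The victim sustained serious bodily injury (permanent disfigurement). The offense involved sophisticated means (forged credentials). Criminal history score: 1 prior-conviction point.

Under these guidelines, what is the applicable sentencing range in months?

42-49 months

Base offense level for bribery: 6.
A1 applies (level before this adjustment is 6 < 12, so +1): 6 + 1 = 7.
A2 applies: 7 − 1 = 6.
A3 applies (level before this adjustment is 6 ≥ 6, so +6): 6 + 6 = 12.
A4 applies: 12 + 3 = 15.
A5 applies: 15 − 3 = 12.
Final offense level: 12.
Criminal history: 1 prior point → Category Minimal (0-2).
Level 12 falls in the 11-12 band.
Grid: Level 11-12 × Category Minimal = 42-49 months.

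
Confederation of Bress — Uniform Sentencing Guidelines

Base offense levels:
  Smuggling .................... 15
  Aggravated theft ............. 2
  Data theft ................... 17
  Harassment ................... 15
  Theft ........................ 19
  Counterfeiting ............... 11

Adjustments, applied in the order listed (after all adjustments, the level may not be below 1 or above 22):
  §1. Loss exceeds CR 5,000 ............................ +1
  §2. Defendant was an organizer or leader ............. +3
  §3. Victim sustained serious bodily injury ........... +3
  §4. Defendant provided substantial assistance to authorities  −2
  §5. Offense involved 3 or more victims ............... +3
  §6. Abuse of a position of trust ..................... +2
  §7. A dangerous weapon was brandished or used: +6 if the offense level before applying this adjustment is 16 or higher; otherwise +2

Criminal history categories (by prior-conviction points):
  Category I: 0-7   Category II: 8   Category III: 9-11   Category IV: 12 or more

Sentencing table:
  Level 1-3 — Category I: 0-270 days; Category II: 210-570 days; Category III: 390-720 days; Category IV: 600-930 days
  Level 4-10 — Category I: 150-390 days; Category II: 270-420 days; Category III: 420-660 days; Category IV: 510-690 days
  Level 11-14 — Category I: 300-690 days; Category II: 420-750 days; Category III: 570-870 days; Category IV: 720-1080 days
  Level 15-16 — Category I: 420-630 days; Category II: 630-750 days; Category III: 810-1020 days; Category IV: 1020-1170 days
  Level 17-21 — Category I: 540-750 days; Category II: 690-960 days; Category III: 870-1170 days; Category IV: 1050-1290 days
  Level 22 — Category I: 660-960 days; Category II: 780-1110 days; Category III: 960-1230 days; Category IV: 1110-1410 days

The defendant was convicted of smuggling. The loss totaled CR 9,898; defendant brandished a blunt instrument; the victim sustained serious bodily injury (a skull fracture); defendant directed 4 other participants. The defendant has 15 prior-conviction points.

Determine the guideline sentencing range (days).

1110-1410 days

Base offense level for smuggling: 15.
§1 applies: 15 + 1 = 16.
§2 applies: 16 + 3 = 19.
§3 applies: 19 + 3 = 22.
§6 does not apply.
§7 applies (level before this adjustment is 22 ≥ 16, so +6): 22 + 6 = 28.
Level 28 exceeds the maximum of 22; capped at 22.
Final offense level: 22.
Criminal history: 15 prior points → Category IV (12+).
Level 22 falls in the 22 band.
Grid: Level 22 × Category IV = 1110-1410 days.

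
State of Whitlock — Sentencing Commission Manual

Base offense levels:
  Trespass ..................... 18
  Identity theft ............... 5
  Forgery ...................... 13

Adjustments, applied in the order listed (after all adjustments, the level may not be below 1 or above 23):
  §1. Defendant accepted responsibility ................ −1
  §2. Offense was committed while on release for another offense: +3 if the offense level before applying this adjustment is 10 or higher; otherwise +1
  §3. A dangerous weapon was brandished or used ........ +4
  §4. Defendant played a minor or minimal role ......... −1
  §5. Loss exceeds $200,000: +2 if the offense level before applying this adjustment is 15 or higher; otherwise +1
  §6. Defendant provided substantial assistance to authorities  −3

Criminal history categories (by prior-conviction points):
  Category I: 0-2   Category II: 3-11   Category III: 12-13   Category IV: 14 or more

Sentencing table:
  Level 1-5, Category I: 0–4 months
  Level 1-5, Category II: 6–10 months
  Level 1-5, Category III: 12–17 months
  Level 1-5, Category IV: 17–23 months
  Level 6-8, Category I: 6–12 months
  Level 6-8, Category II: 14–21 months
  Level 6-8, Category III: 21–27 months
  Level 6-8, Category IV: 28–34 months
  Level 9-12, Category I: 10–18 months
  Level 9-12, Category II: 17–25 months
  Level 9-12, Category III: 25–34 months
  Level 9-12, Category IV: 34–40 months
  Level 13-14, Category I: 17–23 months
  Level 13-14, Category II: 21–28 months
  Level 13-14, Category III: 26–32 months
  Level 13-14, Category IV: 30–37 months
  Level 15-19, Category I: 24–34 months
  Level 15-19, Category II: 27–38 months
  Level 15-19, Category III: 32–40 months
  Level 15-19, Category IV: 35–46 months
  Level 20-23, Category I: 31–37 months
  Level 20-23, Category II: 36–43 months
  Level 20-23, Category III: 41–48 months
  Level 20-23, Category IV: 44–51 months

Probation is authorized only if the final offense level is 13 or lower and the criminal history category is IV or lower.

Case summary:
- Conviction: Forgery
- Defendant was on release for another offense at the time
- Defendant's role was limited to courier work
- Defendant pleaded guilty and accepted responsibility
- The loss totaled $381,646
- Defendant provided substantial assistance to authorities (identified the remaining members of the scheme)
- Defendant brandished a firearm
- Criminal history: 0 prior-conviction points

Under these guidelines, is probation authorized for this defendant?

No

Base offense level for forgery: 13.
§1 applies: 13 − 1 = 12.
§2 applies (level before this adjustment is 12 ≥ 10, so +3): 12 + 3 = 15.
§3 applies: 15 + 4 = 19.
§4 applies: 19 − 1 = 18.
§5 applies (level before this adjustment is 18 ≥ 15, so +2): 18 + 2 = 20.
§6 applies: 20 − 3 = 17.
Final offense level: 17.
Criminal history: 0 prior points → Category I (0-2).
Level 17 falls in the 15-19 band.
Grid: Level 15-19 × Category I = 24-34 months.
Probation check: level 17 > 13 and category I ≤ IV → not eligible.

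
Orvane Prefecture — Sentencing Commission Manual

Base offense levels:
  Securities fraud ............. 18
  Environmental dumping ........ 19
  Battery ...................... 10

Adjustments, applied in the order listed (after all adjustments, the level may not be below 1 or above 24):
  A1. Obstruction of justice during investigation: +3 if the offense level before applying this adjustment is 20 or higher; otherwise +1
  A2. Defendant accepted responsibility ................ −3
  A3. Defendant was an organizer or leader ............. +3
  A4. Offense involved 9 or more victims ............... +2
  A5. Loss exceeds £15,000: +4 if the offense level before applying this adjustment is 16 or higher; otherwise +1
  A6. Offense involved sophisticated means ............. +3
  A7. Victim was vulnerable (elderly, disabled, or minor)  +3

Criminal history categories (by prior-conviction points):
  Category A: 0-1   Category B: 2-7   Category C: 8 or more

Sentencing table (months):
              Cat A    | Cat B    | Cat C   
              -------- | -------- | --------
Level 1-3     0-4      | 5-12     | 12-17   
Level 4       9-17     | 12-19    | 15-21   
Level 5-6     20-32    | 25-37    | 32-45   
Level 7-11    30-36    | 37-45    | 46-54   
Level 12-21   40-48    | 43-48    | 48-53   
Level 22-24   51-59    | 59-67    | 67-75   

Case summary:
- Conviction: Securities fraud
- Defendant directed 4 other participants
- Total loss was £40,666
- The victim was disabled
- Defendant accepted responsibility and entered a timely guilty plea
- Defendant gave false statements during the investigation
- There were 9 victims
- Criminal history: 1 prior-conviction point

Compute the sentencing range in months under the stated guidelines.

Base offense level for securities fraud: 18.
A1 applies (level before this adjustment is 18 < 20, so +1): 18 + 1 = 19.
A2 applies: 19 − 3 = 16.
A3 applies: 16 + 3 = 19.
A4 applies: 19 + 2 = 21.
A5 applies (level before this adjustment is 21 ≥ 16, so +4): 21 + 4 = 25.
A7 applies: 25 + 3 = 28.
Level 28 exceeds the maximum of 24; capped at 24.
Final offense level: 24.
Criminal history: 1 prior point → Category A (0-1).
Level 24 falls in the 22-24 band.
Grid: Level 22-24 × Category A = 51-59 months.

51-59 months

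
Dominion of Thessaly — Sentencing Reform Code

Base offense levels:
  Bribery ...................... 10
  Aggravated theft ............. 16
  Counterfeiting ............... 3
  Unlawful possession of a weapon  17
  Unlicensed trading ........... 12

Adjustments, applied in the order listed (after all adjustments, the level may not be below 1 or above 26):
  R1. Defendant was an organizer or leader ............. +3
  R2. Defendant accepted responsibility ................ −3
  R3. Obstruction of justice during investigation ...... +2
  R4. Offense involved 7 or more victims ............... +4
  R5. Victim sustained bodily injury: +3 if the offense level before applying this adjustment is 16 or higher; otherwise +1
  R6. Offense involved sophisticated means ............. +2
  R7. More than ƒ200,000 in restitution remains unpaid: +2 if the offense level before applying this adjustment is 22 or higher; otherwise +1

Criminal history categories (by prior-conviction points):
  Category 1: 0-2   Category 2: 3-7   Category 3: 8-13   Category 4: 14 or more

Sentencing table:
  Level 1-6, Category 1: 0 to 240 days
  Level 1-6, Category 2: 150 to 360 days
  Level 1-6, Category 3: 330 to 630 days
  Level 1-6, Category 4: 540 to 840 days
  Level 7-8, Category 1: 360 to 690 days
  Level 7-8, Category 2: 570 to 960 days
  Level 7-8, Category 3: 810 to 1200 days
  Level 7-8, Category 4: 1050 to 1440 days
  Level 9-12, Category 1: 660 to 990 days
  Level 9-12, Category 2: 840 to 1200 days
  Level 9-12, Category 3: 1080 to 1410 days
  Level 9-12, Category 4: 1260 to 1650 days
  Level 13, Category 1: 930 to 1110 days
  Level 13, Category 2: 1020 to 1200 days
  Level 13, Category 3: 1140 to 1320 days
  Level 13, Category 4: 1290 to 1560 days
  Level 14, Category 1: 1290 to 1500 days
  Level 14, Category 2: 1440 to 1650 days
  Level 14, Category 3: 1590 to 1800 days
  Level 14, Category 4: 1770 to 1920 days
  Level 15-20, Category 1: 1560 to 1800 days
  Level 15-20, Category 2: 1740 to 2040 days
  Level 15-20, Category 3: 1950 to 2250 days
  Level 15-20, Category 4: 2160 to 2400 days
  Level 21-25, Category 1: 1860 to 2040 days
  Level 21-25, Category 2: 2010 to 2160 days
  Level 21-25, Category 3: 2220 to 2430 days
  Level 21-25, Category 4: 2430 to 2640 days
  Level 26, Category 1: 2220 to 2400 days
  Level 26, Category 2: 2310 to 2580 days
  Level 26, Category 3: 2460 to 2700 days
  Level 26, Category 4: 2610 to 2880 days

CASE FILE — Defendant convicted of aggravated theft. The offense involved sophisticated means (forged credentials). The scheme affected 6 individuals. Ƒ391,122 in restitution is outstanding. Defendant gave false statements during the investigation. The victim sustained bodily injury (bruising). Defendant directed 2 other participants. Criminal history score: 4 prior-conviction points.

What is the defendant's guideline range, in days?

2310-2580 days

Base offense level for aggravated theft: 16.
R1 applies: 16 + 3 = 19.
R2 does not apply.
R3 applies: 19 + 2 = 21.
R5 applies (level before this adjustment is 21 ≥ 16, so +3): 21 + 3 = 24.
R6 applies: 24 + 2 = 26.
R7 applies (level before this adjustment is 26 ≥ 22, so +2): 26 + 2 = 28.
Level 28 exceeds the maximum of 26; capped at 26.
Final offense level: 26.
Criminal history: 4 prior points → Category 2 (3-7).
Level 26 falls in the 26 band.
Grid: Level 26 × Category 2 = 2310-2580 days.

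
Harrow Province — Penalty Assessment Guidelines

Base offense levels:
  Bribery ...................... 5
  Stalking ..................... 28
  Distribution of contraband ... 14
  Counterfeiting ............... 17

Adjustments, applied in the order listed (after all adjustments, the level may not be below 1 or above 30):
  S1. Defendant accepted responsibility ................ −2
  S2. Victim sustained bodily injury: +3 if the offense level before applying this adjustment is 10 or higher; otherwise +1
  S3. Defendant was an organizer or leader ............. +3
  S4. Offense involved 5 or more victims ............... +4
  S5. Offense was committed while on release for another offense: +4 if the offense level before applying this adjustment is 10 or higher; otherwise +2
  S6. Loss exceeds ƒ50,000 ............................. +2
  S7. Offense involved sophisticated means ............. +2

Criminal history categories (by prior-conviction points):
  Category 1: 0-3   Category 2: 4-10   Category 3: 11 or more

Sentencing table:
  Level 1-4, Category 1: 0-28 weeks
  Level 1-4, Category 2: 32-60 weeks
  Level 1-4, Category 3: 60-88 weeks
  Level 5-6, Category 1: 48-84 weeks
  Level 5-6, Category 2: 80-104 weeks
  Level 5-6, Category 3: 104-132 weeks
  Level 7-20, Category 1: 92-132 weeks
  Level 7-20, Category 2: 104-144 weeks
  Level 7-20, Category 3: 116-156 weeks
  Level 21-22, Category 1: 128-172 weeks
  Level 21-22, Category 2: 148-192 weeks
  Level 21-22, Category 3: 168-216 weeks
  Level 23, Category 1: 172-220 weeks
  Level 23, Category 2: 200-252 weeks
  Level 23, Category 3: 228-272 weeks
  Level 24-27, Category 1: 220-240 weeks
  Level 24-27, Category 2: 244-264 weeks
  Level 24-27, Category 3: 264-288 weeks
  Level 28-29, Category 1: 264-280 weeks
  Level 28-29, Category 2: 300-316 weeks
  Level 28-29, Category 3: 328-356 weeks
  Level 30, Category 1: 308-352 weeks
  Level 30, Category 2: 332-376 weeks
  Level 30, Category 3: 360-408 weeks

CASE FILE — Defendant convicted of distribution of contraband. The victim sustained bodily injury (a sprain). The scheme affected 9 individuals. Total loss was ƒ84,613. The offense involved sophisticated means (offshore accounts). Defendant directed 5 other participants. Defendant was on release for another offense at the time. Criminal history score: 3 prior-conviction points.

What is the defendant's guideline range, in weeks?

308-352 weeks

Base offense level for distribution of contraband: 14.
S2 applies (level before this adjustment is 14 ≥ 10, so +3): 14 + 3 = 17.
S3 applies: 17 + 3 = 20.
S4 applies: 20 + 4 = 24.
S5 applies (level before this adjustment is 24 ≥ 10, so +4): 24 + 4 = 28.
S6 applies: 28 + 2 = 30.
S7 applies: 30 + 2 = 32.
Level 32 exceeds the maximum of 30; capped at 30.
Final offense level: 30.
Criminal history: 3 prior points → Category 1 (0-3).
Level 30 falls in the 30 band.
Grid: Level 30 × Category 1 = 308-352 weeks.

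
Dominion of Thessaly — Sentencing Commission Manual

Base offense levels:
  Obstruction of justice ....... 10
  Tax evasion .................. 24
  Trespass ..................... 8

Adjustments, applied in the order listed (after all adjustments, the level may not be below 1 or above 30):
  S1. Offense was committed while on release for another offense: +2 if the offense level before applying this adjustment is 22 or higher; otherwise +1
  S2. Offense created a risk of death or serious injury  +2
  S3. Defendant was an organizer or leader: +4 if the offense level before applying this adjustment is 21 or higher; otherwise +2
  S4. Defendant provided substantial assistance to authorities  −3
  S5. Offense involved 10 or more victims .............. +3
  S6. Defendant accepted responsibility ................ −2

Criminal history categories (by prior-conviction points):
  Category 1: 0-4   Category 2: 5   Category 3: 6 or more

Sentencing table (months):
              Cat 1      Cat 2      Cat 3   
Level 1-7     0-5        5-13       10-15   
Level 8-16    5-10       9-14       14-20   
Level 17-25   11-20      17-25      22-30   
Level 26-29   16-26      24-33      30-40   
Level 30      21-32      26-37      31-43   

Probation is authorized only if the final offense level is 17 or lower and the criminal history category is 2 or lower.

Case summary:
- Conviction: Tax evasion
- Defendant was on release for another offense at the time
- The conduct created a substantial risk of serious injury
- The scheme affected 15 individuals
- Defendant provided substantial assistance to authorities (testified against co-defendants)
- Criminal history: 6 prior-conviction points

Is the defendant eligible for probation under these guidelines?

Base offense level for tax evasion: 24.
S1 applies (level before this adjustment is 24 ≥ 22, so +2): 24 + 2 = 26.
S2 applies: 26 + 2 = 28.
S3 does not apply.
S4 applies: 28 − 3 = 25.
S5 applies: 25 + 3 = 28.
Final offense level: 28.
Criminal history: 6 prior points → Category 3 (6+).
Level 28 falls in the 26-29 band.
Grid: Level 26-29 × Category 3 = 30-40 months.
Probation check: level 28 > 17 and category 3 > 2 → not eligible.

No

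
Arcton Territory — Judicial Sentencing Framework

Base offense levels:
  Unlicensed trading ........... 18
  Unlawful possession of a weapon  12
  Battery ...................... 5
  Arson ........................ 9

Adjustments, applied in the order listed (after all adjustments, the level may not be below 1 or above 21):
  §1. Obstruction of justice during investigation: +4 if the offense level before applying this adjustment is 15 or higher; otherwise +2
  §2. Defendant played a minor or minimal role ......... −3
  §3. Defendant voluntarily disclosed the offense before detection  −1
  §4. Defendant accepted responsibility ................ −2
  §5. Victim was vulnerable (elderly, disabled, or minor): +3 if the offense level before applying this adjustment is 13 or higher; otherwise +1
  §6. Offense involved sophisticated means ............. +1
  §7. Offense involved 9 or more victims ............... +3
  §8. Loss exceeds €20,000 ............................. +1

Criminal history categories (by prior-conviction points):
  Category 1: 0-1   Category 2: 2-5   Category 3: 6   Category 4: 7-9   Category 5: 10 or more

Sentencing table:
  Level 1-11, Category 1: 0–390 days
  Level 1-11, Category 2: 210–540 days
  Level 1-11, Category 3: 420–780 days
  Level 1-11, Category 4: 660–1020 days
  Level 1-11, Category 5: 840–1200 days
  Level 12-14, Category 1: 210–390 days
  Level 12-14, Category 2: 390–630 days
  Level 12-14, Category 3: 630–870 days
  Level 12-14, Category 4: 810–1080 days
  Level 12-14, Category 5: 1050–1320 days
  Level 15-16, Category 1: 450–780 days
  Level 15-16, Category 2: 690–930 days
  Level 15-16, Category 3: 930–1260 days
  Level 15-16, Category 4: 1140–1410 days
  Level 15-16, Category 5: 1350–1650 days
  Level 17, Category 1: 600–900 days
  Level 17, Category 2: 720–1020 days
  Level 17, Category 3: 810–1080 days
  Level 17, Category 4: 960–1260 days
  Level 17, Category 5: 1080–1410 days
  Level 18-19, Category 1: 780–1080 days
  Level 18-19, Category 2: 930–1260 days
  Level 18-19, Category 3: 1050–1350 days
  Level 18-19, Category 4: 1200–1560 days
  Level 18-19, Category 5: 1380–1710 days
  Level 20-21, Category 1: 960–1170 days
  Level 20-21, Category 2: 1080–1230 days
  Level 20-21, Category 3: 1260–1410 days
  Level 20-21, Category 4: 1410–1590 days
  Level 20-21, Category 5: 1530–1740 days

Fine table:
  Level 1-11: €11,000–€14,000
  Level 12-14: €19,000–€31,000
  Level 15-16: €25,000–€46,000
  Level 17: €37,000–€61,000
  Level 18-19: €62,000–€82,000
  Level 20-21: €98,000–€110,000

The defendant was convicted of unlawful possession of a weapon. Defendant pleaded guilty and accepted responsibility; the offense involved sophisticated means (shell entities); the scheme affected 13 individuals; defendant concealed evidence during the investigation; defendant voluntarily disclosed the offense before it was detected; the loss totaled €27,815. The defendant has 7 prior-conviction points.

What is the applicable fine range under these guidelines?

Base offense level for unlawful possession of a weapon: 12.
§1 applies (level before this adjustment is 12 < 15, so +2): 12 + 2 = 14.
§3 applies: 14 − 1 = 13.
§4 applies: 13 − 2 = 11.
§6 applies: 11 + 1 = 12.
§7 applies: 12 + 3 = 15.
§8 applies: 15 + 1 = 16.
Final offense level: 16.
Level 16 falls in the 15-16 band.
Fine table: Level 15-16 → €25,000–€46,000.

€25,000–€46,000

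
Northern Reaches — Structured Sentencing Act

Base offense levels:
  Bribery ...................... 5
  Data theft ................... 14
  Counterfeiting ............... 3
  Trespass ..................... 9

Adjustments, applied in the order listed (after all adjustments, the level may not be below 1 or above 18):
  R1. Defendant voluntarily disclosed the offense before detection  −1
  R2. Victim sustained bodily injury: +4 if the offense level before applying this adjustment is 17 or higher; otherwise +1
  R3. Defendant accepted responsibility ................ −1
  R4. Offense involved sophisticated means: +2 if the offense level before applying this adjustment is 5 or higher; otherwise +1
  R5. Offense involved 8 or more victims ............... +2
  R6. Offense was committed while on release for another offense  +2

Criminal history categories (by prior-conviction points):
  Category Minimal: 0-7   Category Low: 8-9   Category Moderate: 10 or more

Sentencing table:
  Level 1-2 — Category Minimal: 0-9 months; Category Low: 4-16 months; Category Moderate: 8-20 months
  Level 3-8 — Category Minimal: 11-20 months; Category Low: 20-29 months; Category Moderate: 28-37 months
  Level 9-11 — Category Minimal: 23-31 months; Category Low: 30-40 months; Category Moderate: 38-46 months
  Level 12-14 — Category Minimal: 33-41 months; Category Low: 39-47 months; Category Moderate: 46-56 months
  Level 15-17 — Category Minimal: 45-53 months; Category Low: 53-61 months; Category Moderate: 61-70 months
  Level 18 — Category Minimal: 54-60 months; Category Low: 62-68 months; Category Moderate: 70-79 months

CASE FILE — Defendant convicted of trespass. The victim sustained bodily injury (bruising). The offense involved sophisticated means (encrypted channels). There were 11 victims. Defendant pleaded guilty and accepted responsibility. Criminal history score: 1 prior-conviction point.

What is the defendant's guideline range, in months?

33-41 months

Base offense level for trespass: 9.
R1 does not apply.
R2 applies (level before this adjustment is 9 < 17, so +1): 9 + 1 = 10.
R3 applies: 10 − 1 = 9.
R4 applies (level before this adjustment is 9 ≥ 5, so +2): 9 + 2 = 11.
R5 applies: 11 + 2 = 13.
R6 does not apply.
Final offense level: 13.
Criminal history: 1 prior point → Category Minimal (0-7).
Level 13 falls in the 12-14 band.
Grid: Level 12-14 × Category Minimal = 33-41 months.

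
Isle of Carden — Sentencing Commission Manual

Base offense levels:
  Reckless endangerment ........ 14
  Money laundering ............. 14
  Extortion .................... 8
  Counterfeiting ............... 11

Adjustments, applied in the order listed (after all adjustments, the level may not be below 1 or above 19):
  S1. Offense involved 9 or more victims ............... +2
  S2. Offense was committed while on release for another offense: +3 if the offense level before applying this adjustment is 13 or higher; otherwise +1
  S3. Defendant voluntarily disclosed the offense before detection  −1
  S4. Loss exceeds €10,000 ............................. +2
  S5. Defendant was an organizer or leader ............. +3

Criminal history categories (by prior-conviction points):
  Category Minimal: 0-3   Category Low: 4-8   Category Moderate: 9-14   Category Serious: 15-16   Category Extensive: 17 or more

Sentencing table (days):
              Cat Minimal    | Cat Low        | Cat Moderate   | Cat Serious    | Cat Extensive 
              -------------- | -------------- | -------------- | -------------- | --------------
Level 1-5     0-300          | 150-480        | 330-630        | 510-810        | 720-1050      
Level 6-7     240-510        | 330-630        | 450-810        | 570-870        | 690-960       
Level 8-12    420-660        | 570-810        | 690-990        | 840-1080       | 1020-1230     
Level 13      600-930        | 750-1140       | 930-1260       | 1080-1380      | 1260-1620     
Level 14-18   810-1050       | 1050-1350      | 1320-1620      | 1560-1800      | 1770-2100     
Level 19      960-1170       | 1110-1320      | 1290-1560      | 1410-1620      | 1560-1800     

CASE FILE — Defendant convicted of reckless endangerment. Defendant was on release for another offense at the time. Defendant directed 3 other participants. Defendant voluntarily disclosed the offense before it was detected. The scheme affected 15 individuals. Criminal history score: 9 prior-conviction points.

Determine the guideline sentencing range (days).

1290-1560 days

Base offense level for reckless endangerment: 14.
S1 applies: 14 + 2 = 16.
S2 applies (level before this adjustment is 16 ≥ 13, so +3): 16 + 3 = 19.
S3 applies: 19 − 1 = 18.
S5 applies: 18 + 3 = 21.
Level 21 exceeds the maximum of 19; capped at 19.
Final offense level: 19.
Criminal history: 9 prior points → Category Moderate (9-14).
Level 19 falls in the 19 band.
Grid: Level 19 × Category Moderate = 1290-1560 days.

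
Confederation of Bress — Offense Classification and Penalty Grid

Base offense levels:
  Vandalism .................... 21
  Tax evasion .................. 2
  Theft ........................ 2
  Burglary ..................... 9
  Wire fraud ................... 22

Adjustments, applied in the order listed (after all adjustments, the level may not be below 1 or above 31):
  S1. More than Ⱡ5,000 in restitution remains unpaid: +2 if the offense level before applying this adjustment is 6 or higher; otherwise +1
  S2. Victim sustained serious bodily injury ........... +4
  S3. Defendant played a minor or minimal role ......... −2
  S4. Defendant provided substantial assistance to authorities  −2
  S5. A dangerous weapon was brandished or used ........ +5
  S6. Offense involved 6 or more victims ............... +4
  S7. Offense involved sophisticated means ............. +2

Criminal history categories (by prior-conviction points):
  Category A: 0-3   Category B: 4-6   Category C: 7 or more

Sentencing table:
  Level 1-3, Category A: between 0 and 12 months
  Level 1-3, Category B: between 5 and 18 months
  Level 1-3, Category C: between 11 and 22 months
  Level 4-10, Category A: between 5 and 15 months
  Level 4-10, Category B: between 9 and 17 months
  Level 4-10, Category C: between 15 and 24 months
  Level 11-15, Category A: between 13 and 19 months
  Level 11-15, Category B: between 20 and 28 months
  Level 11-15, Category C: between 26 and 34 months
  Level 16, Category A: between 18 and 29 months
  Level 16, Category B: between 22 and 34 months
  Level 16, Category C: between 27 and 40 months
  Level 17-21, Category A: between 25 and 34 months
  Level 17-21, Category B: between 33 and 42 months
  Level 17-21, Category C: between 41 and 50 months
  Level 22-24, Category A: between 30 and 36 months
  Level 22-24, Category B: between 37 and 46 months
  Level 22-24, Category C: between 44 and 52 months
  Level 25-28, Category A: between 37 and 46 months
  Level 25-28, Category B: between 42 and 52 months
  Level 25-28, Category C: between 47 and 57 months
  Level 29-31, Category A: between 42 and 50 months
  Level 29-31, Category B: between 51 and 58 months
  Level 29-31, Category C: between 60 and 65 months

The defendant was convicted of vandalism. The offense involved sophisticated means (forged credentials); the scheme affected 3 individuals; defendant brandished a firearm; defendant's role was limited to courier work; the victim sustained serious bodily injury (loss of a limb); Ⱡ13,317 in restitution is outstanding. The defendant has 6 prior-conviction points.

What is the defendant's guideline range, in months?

51-58 months

Base offense level for vandalism: 21.
S1 applies (level before this adjustment is 21 ≥ 6, so +2): 21 + 2 = 23.
S2 applies: 23 + 4 = 27.
S3 applies: 27 − 2 = 25.
S4 does not apply.
S5 applies: 25 + 5 = 30.
S7 applies: 30 + 2 = 32.
Level 32 exceeds the maximum of 31; capped at 31.
Final offense level: 31.
Criminal history: 6 prior points → Category B (4-6).
Level 31 falls in the 29-31 band.
Grid: Level 29-31 × Category B = 51-58 months.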